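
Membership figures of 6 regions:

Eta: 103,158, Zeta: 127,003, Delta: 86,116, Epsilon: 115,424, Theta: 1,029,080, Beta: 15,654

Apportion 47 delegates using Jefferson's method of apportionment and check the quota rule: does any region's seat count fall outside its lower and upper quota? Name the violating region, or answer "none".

Theta

Standard quotas: Eta 3.284, Zeta 4.043, Delta 2.741, Epsilon 3.674, Theta 32.759, Beta 0.498.
Jefferson allocation: Eta 3, Zeta 4, Delta 2, Epsilon 3, Theta 35, Beta 0.
Theta has quota 32.759 (lower 32, upper 33) but receives 35 — outside the quota interval.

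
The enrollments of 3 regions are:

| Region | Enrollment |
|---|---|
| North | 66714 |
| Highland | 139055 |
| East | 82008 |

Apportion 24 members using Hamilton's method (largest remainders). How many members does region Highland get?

Standard divisor: 287777 ÷ 24 ≈ 11990.708.
Standard quotas: North 5.5638, Highland 11.5969, East 6.8393.
Lower quotas: North 5, Highland 11, East 6 (sum 22, leaving 2 seats).
Remainders in descending order: East 0.8393, Highland 0.5969, North 0.5638.
The surplus seats go to East, Highland.
Highland receives 12.

12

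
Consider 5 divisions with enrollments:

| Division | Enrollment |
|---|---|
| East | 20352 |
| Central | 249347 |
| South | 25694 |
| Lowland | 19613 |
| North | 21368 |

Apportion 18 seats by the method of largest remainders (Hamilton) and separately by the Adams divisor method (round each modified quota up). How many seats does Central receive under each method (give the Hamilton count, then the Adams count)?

13 and 12

Hamilton: East 1, Central 13, South 2, Lowland 1, North 1.
Adams: East 1, Central 12, South 2, Lowland 1, North 2.
Central gets 13 under Hamilton and 12 under Adams.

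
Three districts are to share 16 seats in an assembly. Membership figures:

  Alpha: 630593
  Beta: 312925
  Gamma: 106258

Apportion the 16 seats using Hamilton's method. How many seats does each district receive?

The standard divisor is 1049776/16 = 65611.
Standard quotas: Alpha 9.6111, Beta 4.7694, Gamma 1.6195.
Lower quotas: Alpha 9, Beta 4, Gamma 1 (sum 14, leaving 2 seats).
Remainders in descending order: Beta 0.7694, Gamma 0.6195, Alpha 0.6111.
Largest remainders: Beta, Gamma receive the extra seats.

Alpha: 9, Beta: 5, Gamma: 2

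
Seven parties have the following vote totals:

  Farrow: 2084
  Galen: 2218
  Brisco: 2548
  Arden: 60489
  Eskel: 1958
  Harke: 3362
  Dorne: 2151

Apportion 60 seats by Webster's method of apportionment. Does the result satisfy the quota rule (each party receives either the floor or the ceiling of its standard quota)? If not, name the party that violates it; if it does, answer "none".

Standard quotas: Farrow 1.671, Galen 1.779, Brisco 2.044, Arden 48.514, Eskel 1.570, Harke 2.696, Dorne 1.725.
Webster allocation: Farrow 2, Galen 2, Brisco 2, Arden 47, Eskel 2, Harke 3, Dorne 2.
Arden has quota 48.514 (lower 48, upper 49) but receives 47 — outside the quota interval.

Arden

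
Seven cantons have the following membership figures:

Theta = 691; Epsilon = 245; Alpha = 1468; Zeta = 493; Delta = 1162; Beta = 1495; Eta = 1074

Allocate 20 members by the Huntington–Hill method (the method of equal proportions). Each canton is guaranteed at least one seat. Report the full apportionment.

With divisor 335: modified quotas Theta 2.063, Epsilon 0.731, Alpha 4.382, Zeta 1.472, Delta 3.469, Beta 4.463, Eta 3.206.
Geometric-mean thresholds: Theta √(2·3)=2.449, Epsilon (min 1), Alpha √(4·5)=4.472, Zeta √(1·2)=1.414, Delta √(3·4)=3.464, Beta √(4·5)=4.472, Eta √(3·4)=3.464.
Each quota rounded against its threshold gives Theta 2, Epsilon 1, Alpha 4, Zeta 2, Delta 4, Beta 4, Eta 3 (total 20).

Theta=2, Epsilon=1, Alpha=4, Zeta=2, Delta=4, Beta=4, Eta=3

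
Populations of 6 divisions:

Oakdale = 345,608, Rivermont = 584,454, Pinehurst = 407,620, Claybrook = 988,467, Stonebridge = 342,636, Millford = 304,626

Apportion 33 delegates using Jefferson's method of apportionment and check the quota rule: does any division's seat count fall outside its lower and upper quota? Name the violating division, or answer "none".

none

Standard quotas: Oakdale 3.836, Rivermont 6.486, Pinehurst 4.524, Claybrook 10.970, Stonebridge 3.803, Millford 3.381.
Jefferson allocation: Oakdale 4, Rivermont 7, Pinehurst 4, Claybrook 11, Stonebridge 4, Millford 3.
Every allocation lies between the lower and upper quota.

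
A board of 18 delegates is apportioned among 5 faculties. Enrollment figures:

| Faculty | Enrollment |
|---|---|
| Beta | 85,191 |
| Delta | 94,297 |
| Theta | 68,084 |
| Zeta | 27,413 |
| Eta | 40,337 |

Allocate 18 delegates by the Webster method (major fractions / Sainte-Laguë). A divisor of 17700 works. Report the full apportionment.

Beta: 5, Delta: 5, Theta: 4, Zeta: 2, Eta: 2

With modified divisor 17700: modified quotas Beta 4.813, Delta 5.328, Theta 3.847, Zeta 1.549, Eta 2.279.
Rounding to the nearest integer: Beta 5, Delta 5, Theta 4, Zeta 2, Eta 2 (total 18).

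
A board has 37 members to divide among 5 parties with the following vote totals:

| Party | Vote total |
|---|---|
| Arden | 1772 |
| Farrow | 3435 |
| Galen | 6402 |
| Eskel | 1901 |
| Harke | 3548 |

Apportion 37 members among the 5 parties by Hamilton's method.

Arden 4, Farrow 7, Galen 14, Eskel 4, Harke 8

Total 17058; standard divisor 17058/37 ≈ 461.027.
Standard quotas: Arden 3.8436, Farrow 7.4508, Galen 13.8864, Eskel 4.1234, Harke 7.6959.
Lower quotas: Arden 3, Farrow 7, Galen 13, Eskel 4, Harke 7 (sum 34, leaving 3 seats).
Remainders in descending order: Galen 0.8864, Arden 0.8436, Harke 0.6959, Farrow 0.4508, Eskel 0.1234.
Largest remainders: Galen, Arden, Harke receive the extra seats.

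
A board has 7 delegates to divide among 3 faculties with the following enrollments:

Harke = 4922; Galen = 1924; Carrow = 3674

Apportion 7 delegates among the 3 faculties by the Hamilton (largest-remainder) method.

The standard divisor is 10520/7 ≈ 1502.857.
Standard quotas: Harke 3.275, Galen 1.280, Carrow 2.445.
Lower quotas: Harke 3, Galen 1, Carrow 2 (sum 6, leaving 1 seat).
Remainders in descending order: Carrow 0.445, Galen 0.280, Harke 0.275.
Largest remainder: Carrow receives the extra seat.

Harke: 3, Galen: 1, Carrow: 3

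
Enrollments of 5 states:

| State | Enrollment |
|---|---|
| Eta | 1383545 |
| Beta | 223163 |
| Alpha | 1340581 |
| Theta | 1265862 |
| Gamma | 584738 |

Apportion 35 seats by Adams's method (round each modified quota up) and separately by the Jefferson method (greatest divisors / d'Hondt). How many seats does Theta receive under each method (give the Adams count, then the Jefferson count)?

Adams: Eta 10, Beta 2, Alpha 10, Theta 9, Gamma 4.
Jefferson: Eta 10, Beta 1, Alpha 10, Theta 10, Gamma 4.
Theta gets 9 under Adams and 10 under Jefferson.

9 and 10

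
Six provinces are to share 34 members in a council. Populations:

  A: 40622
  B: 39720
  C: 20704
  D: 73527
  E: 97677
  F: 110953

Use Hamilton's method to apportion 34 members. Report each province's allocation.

A 4; B 3; C 2; D 6; E 9; F 10

Standard divisor: 383203 ÷ 34 ≈ 11270.676.
Standard quotas: A 3.6042, B 3.5242, C 1.8370, D 6.5237, E 8.6665, F 9.8444.
Lower quotas: A 3, B 3, C 1, D 6, E 8, F 9 (sum 30, leaving 4 seats).
Remainders in descending order: F 0.8444, C 0.8370, E 0.6665, A 0.6042, B 0.5242, D 0.5237.
The surplus seats go to F, C, E, A.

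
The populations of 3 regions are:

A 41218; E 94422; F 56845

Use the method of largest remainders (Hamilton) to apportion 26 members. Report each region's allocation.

A 5; E 13; F 8

Standard divisor: 192485 ÷ 26 ≈ 7403.269.
Standard quotas: A 5.5675, E 12.7541, F 7.6784.
Lower quotas: A 5, E 12, F 7 (sum 24, leaving 2 seats).
Remainders in descending order: E 0.7541, F 0.6784, A 0.5675.
The surplus seats go to E, F.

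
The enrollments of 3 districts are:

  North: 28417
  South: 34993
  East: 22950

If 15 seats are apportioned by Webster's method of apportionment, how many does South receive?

Standard divisor 86360/15 ≈ 5757.333; standard quotas: North 4.936, South 6.078, East 3.986.
Rounding to the nearest integer gives North 5, South 6, East 4 — total 15, matching the house size, so no adjustment is needed.
South receives 6.

6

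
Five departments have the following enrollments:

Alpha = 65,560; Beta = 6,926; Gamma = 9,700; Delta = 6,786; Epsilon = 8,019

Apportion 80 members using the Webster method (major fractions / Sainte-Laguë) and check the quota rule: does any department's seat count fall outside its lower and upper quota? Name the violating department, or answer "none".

Alpha

Standard quotas: Alpha 54.075, Beta 5.713, Gamma 8.001, Delta 5.597, Epsilon 6.614.
Webster allocation: Alpha 53, Beta 6, Gamma 8, Delta 6, Epsilon 7.
Alpha has quota 54.075 (lower 54, upper 55) but receives 53 — outside the quota interval.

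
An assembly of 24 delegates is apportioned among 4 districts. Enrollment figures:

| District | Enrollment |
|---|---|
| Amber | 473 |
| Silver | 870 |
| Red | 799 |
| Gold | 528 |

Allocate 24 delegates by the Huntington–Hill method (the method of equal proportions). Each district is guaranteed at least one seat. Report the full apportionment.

Amber=4, Silver=8, Red=7, Gold=5

With divisor 112: modified quotas Amber 4.223, Silver 7.768, Red 7.134, Gold 4.714.
Geometric-mean thresholds: Amber √(4·5)=4.472, Silver √(7·8)=7.483, Red √(7·8)=7.483, Gold √(4·5)=4.472.
Each quota rounded against its threshold gives Amber 4, Silver 8, Red 7, Gold 5 (total 24).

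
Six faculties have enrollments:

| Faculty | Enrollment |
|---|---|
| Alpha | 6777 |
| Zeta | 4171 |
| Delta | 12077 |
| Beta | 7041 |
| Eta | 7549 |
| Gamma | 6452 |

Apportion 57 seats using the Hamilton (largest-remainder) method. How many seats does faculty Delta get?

16

Total 44067; standard divisor 44067/57 ≈ 773.105.
Standard quotas: Alpha 8.7659, Zeta 5.3951, Delta 15.6214, Beta 9.1074, Eta 9.7645, Gamma 8.3456.
Lower quotas: Alpha 8, Zeta 5, Delta 15, Beta 9, Eta 9, Gamma 8 (sum 54, leaving 3 seats).
Remainders in descending order: Alpha 0.7659, Eta 0.7645, Delta 0.6214, Zeta 0.3951, Gamma 0.3456, Beta 0.1074.
Largest remainders: Alpha, Eta, Delta receive the extra seats.
Delta receives 16.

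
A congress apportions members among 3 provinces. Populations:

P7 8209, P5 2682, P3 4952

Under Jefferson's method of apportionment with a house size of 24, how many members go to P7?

Standard divisor 15843/24 ≈ 660.125; standard quotas: P7 12.436, P5 4.063, P3 7.502.
Rounding down gives 12, 4, 7 = 23 seats, so the divisor must be adjusted.
With modified divisor 630: modified quotas P7 13.030, P5 4.257, P3 7.860.
Rounding down: P7 13, P5 4, P3 7 (total 24).
P7 receives 13.

13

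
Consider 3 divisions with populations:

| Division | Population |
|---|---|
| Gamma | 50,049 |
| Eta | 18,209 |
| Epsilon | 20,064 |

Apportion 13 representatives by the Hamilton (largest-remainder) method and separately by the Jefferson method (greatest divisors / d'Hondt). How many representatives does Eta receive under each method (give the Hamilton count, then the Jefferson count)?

Hamilton: Gamma 7, Eta 3, Epsilon 3.
Jefferson: Gamma 8, Eta 2, Epsilon 3.
Eta gets 3 under Hamilton and 2 under Jefferson.

3 and 2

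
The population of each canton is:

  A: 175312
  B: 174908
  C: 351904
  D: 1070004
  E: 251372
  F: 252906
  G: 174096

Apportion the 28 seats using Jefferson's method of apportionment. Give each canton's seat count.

Standard divisor 2450502/28 ≈ 87517.929; standard quotas: A 2.003, B 1.999, C 4.021, D 12.226, E 2.872, F 2.890, G 1.989.
Rounding down gives 2, 1, 4, 12, 2, 2, 1 = 24 seats, so the divisor must be adjusted.
With modified divisor 83000: modified quotas A 2.112, B 2.107, C 4.240, D 12.892, E 3.029, F 3.047, G 2.098.
Rounding down: A 2, B 2, C 4, D 12, E 3, F 3, G 2 (total 28).

A 2, B 2, C 4, D 12, E 3, F 3, G 2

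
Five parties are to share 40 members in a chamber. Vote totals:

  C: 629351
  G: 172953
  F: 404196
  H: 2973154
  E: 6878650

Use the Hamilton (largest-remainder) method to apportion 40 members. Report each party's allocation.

The standard divisor is 11058304/40 ≈ 276457.6.
Standard quotas: C 2.2765, G 0.6256, F 1.4621, H 10.7545, E 24.8814.
Lower quotas: C 2, G 0, F 1, H 10, E 24 (sum 37, leaving 3 seats).
Remainders in descending order: E 0.8814, H 0.7545, G 0.6256, F 0.4621, C 0.2765.
Largest remainders: E, H, G receive the extra seats.

C: 2; G: 1; F: 1; H: 11; E: 25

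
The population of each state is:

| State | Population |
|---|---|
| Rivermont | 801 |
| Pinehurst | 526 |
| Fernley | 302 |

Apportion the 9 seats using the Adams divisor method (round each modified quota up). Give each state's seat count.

Rivermont 4, Pinehurst 3, Fernley 2

Standard divisor 1629/9 ≈ 181; standard quotas: Rivermont 4.425, Pinehurst 2.906, Fernley 1.669.
Rounding up gives 5, 3, 2 = 10 seats, so the divisor must be adjusted.
With modified divisor 230: modified quotas Rivermont 3.483, Pinehurst 2.287, Fernley 1.313.
Rounding up: Rivermont 4, Pinehurst 3, Fernley 2 (total 9).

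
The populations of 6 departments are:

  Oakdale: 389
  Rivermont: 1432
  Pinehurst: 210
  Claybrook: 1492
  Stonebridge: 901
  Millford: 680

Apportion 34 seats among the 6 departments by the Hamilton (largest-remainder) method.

Oakdale 3, Rivermont 10, Pinehurst 1, Claybrook 10, Stonebridge 6, Millford 4

The standard divisor is 5104/34 ≈ 150.118.
Standard quotas: Oakdale 2.591, Rivermont 9.539, Pinehurst 1.399, Claybrook 9.939, Stonebridge 6.002, Millford 4.530.
Lower quotas: Oakdale 2, Rivermont 9, Pinehurst 1, Claybrook 9, Stonebridge 6, Millford 4 (sum 31, leaving 3 seats).
Remainders in descending order: Claybrook 0.939, Oakdale 0.591, Rivermont 0.539, Millford 0.530, Pinehurst 0.399, Stonebridge 0.002.
Largest remainders: Claybrook, Oakdale, Rivermont receive the extra seats.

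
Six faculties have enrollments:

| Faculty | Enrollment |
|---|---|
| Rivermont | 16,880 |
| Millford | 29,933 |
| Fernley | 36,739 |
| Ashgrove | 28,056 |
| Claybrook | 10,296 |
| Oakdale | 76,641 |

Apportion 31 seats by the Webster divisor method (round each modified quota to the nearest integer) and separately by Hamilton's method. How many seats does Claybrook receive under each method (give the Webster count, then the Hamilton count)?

2 and 1

Webster: Rivermont 3, Millford 4, Fernley 6, Ashgrove 4, Claybrook 2, Oakdale 12.
Hamilton: Rivermont 3, Millford 5, Fernley 6, Ashgrove 4, Claybrook 1, Oakdale 12.
Claybrook gets 2 under Webster and 1 under Hamilton.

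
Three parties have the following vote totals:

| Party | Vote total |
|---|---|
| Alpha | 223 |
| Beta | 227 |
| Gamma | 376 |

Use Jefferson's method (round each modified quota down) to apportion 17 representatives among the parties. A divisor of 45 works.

Alpha=4, Beta=5, Gamma=8

With modified divisor 45: modified quotas Alpha 4.956, Beta 5.044, Gamma 8.356.
Rounding down: Alpha 4, Beta 5, Gamma 8 (total 17).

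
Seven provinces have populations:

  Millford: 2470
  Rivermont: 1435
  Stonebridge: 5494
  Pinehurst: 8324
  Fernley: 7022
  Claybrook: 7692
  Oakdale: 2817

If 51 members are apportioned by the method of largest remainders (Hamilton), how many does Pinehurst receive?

Total 35254; standard divisor 35254/51 ≈ 691.255.
Standard quotas: Millford 3.5732, Rivermont 2.0759, Stonebridge 7.9479, Pinehurst 12.0419, Fernley 10.1583, Claybrook 11.1276, Oakdale 4.0752.
Lower quotas: Millford 3, Rivermont 2, Stonebridge 7, Pinehurst 12, Fernley 10, Claybrook 11, Oakdale 4 (sum 49, leaving 2 seats).
Remainders in descending order: Stonebridge 0.9479, Millford 0.5732, Fernley 0.1583, Claybrook 0.1276, Rivermont 0.0759, Oakdale 0.0752, Pinehurst 0.0419.
The surplus seats go to Stonebridge, Millford.
Pinehurst receives 12.

12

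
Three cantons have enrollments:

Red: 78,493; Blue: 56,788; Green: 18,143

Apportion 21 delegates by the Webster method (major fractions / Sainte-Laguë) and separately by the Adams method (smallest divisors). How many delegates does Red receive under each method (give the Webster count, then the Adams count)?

Webster: Red 11, Blue 8, Green 2.
Adams: Red 10, Blue 8, Green 3.
Red gets 11 under Webster and 10 under Adams.

11 and 10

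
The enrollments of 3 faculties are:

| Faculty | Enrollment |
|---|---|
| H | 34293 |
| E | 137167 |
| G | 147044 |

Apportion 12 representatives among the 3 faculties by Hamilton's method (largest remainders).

H: 1; E: 5; G: 6

Total 318504; standard divisor 318504/12 = 26542.
Standard quotas: H 1.2920, E 5.1679, G 5.5400.
Lower quotas: H 1, E 5, G 5 (sum 11, leaving 1 seat).
Remainders in descending order: G 0.5400, H 0.2920, E 0.1679.
Largest remainder: G receives the extra seat.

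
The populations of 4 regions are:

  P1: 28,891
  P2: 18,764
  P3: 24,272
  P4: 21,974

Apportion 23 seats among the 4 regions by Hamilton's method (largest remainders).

Total 93901; standard divisor 93901/23 ≈ 4082.652.
Standard quotas: P1 7.0765, P2 4.5960, P3 5.9452, P4 5.3823.
Lower quotas: P1 7, P2 4, P3 5, P4 5 (sum 21, leaving 2 seats).
Remainders in descending order: P3 0.9452, P2 0.5960, P4 0.3823, P1 0.0765.
The surplus seats go to P3, P2.

P1 7, P2 5, P3 6, P4 5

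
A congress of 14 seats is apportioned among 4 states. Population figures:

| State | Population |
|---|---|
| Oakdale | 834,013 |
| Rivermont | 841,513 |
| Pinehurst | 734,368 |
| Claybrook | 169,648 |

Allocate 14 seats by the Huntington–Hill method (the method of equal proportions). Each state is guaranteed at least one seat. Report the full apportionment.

Oakdale: 4; Rivermont: 5; Pinehurst: 4; Claybrook: 1

With divisor 187330: modified quotas Oakdale 4.452, Rivermont 4.492, Pinehurst 3.920, Claybrook 0.906.
Geometric-mean thresholds: Oakdale √(4·5)=4.472, Rivermont √(4·5)=4.472, Pinehurst √(3·4)=3.464, Claybrook (min 1).
Each quota rounded against its threshold gives Oakdale 4, Rivermont 5, Pinehurst 4, Claybrook 1 (total 14).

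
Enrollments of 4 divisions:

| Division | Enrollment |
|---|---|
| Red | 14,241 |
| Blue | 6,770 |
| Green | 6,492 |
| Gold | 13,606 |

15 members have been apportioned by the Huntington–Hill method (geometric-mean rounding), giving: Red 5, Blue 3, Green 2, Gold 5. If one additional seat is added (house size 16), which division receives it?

Green

Priority for the next seat is population ÷ (√(s·(s+1))).
Priorities: Red 2600.039, Blue 1954.331, Green 2650.348, Gold 2484.104.
Highest priority: Green.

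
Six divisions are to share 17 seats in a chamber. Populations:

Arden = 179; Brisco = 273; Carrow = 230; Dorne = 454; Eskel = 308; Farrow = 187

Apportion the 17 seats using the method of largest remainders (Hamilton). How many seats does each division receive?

Total 1631; standard divisor 1631/17 ≈ 95.941.
Standard quotas: Arden 1.866, Brisco 2.845, Carrow 2.397, Dorne 4.732, Eskel 3.210, Farrow 1.949.
Lower quotas: Arden 1, Brisco 2, Carrow 2, Dorne 4, Eskel 3, Farrow 1 (sum 13, leaving 4 seats).
Remainders in descending order: Farrow 0.949, Arden 0.866, Brisco 0.845, Dorne 0.732, Carrow 0.397, Eskel 0.210.
Largest remainders: Farrow, Arden, Brisco, Dorne receive the extra seats.

Arden 2; Brisco 3; Carrow 2; Dorne 5; Eskel 3; Farrow 2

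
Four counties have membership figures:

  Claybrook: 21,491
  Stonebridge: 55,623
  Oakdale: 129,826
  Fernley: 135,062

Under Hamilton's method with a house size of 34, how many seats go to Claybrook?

Total 342002; standard divisor 342002/34 ≈ 10058.882.
Standard quotas: Claybrook 2.1365, Stonebridge 5.5297, Oakdale 12.9066, Fernley 13.4271.
Lower quotas: Claybrook 2, Stonebridge 5, Oakdale 12, Fernley 13 (sum 32, leaving 2 seats).
Remainders in descending order: Oakdale 0.9066, Stonebridge 0.5297, Fernley 0.4271, Claybrook 0.1365.
The surplus seats go to Oakdale, Stonebridge.
Claybrook receives 2.

2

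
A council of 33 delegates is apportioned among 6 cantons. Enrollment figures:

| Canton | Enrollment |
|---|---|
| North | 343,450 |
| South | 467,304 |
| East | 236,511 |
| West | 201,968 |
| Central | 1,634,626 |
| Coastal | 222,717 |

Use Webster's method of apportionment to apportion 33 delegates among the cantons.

Standard divisor 3106576/33 ≈ 94138.667; standard quotas: North 3.648, South 4.964, East 2.512, West 2.145, Central 17.364, Coastal 2.366.
Rounding to the nearest integer gives North 4, South 5, East 3, West 2, Central 17, Coastal 2 — total 33, matching the house size, so no adjustment is needed.

North 4, South 5, East 3, West 2, Central 17, Coastal 2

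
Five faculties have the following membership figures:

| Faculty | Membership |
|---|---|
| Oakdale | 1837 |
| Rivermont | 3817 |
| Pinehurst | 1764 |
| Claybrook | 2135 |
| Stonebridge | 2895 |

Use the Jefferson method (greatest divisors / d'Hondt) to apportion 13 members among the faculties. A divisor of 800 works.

Oakdale 2; Rivermont 4; Pinehurst 2; Claybrook 2; Stonebridge 3

With modified divisor 800: modified quotas Oakdale 2.296, Rivermont 4.771, Pinehurst 2.205, Claybrook 2.669, Stonebridge 3.619.
Rounding down: Oakdale 2, Rivermont 4, Pinehurst 2, Claybrook 2, Stonebridge 3 (total 13).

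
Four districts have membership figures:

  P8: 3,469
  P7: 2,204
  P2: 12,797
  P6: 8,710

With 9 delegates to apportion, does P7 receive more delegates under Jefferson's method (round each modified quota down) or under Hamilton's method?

Hamilton

Jefferson: P8 1, P7 0, P2 5, P6 3.
Hamilton: P8 1, P7 1, P2 4, P6 3.
P7 gets 0 under Jefferson and 1 under Hamilton.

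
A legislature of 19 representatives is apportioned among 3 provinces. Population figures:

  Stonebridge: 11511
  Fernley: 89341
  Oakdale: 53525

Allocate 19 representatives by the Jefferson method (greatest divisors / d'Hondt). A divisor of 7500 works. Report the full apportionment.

With modified divisor 7500: modified quotas Stonebridge 1.535, Fernley 11.912, Oakdale 7.137.
Rounding down: Stonebridge 1, Fernley 11, Oakdale 7 (total 19).

Stonebridge 1; Fernley 11; Oakdale 7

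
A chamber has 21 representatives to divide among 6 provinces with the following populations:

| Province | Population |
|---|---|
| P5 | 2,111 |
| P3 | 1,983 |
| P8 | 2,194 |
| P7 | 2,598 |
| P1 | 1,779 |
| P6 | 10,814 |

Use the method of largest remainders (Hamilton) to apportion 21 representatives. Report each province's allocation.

Standard divisor: 21479 ÷ 21 ≈ 1022.81.
Standard quotas: P5 2.0639, P3 1.9388, P8 2.1451, P7 2.5401, P1 1.7393, P6 10.5728.
Lower quotas: P5 2, P3 1, P8 2, P7 2, P1 1, P6 10 (sum 18, leaving 3 seats).
Remainders in descending order: P3 0.9388, P1 0.7393, P6 0.5728, P7 0.5401, P8 0.1451, P5 0.0639.
The surplus seats go to P3, P1, P6.

P5 2; P3 2; P8 2; P7 2; P1 2; P6 11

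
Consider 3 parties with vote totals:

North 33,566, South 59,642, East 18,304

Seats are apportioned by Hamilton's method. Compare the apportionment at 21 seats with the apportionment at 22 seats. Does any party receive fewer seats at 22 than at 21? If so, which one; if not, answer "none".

At 21 seats: North 6, South 11, East 4.
At 22 seats: North 7, South 12, East 3.
East drops from 4 to 3.

East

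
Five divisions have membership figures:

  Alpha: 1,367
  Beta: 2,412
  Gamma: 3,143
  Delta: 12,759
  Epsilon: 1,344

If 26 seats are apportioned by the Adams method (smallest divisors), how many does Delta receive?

Standard divisor 21025/26 ≈ 808.654; standard quotas: Alpha 1.690, Beta 2.983, Gamma 3.887, Delta 15.778, Epsilon 1.662.
Rounding up gives 2, 3, 4, 16, 2 = 27 seats, so the divisor must be adjusted.
With modified divisor 900: modified quotas Alpha 1.519, Beta 2.680, Gamma 3.492, Delta 14.177, Epsilon 1.493.
Rounding up: Alpha 2, Beta 3, Gamma 4, Delta 15, Epsilon 2 (total 26).
Delta receives 15.

15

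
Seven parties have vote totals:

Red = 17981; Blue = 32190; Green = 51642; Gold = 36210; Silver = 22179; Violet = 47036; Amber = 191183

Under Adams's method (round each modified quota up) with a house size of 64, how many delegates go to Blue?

5

Standard divisor 398421/64 ≈ 6225.328; standard quotas: Red 2.888, Blue 5.171, Green 8.295, Gold 5.817, Silver 3.563, Violet 7.556, Amber 30.711.
Rounding up gives 3, 6, 9, 6, 4, 8, 31 = 67 seats, so the divisor must be adjusted.
With modified divisor 6500: modified quotas Red 2.766, Blue 4.952, Green 7.945, Gold 5.571, Silver 3.412, Violet 7.236, Amber 29.413.
Rounding up: Red 3, Blue 5, Green 8, Gold 6, Silver 4, Violet 8, Amber 30 (total 64).
Blue receives 5.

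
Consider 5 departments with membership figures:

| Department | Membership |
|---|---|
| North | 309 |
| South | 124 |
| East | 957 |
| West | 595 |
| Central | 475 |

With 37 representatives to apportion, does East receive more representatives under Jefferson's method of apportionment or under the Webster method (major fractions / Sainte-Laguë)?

Jefferson

Jefferson: North 4, South 2, East 15, West 9, Central 7.
Webster: North 5, South 2, East 14, West 9, Central 7.
East gets 15 under Jefferson and 14 under Webster.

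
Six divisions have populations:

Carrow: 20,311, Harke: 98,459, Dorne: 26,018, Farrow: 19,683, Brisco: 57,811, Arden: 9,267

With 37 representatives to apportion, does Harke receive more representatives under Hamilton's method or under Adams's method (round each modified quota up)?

Hamilton

Hamilton: Carrow 3, Harke 16, Dorne 4, Farrow 3, Brisco 9, Arden 2.
Adams: Carrow 4, Harke 15, Dorne 4, Farrow 3, Brisco 9, Arden 2.
Harke gets 16 under Hamilton and 15 under Adams.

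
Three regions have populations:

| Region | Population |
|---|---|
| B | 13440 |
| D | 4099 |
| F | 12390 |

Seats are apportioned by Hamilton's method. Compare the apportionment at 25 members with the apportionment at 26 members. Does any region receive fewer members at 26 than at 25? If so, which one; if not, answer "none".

At 25 seats: B 11, D 4, F 10.
At 26 seats: B 12, D 3, F 11.
D drops from 4 to 3.

D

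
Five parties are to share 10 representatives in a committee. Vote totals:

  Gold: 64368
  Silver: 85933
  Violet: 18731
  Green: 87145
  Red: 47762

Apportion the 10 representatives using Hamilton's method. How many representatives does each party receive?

Standard divisor: 303939 ÷ 10 ≈ 30393.9.
Standard quotas: Gold 2.1178, Silver 2.8273, Violet 0.6163, Green 2.8672, Red 1.5714.
Lower quotas: Gold 2, Silver 2, Violet 0, Green 2, Red 1 (sum 7, leaving 3 seats).
Remainders in descending order: Green 0.8672, Silver 0.8273, Violet 0.6163, Red 0.5714, Gold 0.1178.
Largest remainders: Green, Silver, Violet receive the extra seats.

Gold 2, Silver 3, Violet 1, Green 3, Red 1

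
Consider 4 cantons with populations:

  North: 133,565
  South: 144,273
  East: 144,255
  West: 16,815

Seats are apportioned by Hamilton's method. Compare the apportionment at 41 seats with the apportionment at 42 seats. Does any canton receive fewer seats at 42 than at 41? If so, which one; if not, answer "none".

At 41 seats: North 12, South 14, East 13, West 2.
At 42 seats: North 13, South 14, East 14, West 1.
West drops from 2 to 1.

West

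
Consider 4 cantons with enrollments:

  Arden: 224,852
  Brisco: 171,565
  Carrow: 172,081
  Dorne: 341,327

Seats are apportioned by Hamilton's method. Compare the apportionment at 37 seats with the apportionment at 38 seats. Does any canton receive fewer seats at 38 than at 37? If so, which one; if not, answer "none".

At 37 seats: Arden 9, Brisco 7, Carrow 7, Dorne 14.
At 38 seats: Arden 10, Brisco 7, Carrow 7, Dorne 14.
No canton's allocation decreased.

none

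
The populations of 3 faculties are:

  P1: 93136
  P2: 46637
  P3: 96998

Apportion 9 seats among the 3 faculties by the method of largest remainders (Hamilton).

Total 236771; standard divisor 236771/9 ≈ 26307.889.
Standard quotas: P1 3.5402, P2 1.7727, P3 3.6870.
Lower quotas: P1 3, P2 1, P3 3 (sum 7, leaving 2 seats).
Remainders in descending order: P2 0.7727, P3 0.6870, P1 0.5402.
Largest remainders: P2, P3 receive the extra seats.

P1 3, P2 2, P3 4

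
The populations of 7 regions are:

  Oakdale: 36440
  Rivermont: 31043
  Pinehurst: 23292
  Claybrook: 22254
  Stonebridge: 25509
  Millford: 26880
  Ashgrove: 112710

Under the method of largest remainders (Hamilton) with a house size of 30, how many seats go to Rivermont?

Total 278128; standard divisor 278128/30 ≈ 9270.933.
Standard quotas: Oakdale 3.9306, Rivermont 3.3484, Pinehurst 2.5124, Claybrook 2.4004, Stonebridge 2.7515, Millford 2.8994, Ashgrove 12.1574.
Lower quotas: Oakdale 3, Rivermont 3, Pinehurst 2, Claybrook 2, Stonebridge 2, Millford 2, Ashgrove 12 (sum 26, leaving 4 seats).
Remainders in descending order: Oakdale 0.9306, Millford 0.8994, Stonebridge 0.7515, Pinehurst 0.5124, Claybrook 0.4004, Rivermont 0.3484, Ashgrove 0.1574.
Largest remainders: Oakdale, Millford, Stonebridge, Pinehurst receive the extra seats.
Rivermont receives 3.

3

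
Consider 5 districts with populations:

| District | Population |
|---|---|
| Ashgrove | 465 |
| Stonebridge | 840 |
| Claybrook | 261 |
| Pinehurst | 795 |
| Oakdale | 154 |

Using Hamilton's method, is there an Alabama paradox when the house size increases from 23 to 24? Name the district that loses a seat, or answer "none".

Oakdale

At 23 seats: Ashgrove 4, Stonebridge 8, Claybrook 2, Pinehurst 7, Oakdale 2.
At 24 seats: Ashgrove 4, Stonebridge 8, Claybrook 3, Pinehurst 8, Oakdale 1.
Oakdale drops from 2 to 1.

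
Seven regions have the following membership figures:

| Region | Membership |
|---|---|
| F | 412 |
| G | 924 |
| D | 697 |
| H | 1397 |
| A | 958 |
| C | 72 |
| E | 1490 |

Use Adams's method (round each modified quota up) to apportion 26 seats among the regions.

Standard divisor 5950/26 ≈ 228.846; standard quotas: F 1.800, G 4.038, D 3.046, H 6.105, A 4.186, C 0.315, E 6.511.
Rounding up gives 2, 5, 4, 7, 5, 1, 7 = 31 seats, so the divisor must be adjusted.
With modified divisor 260: modified quotas F 1.585, G 3.554, D 2.681, H 5.373, A 3.685, C 0.277, E 5.731.
Rounding up: F 2, G 4, D 3, H 6, A 4, C 1, E 6 (total 26).

F: 2; G: 4; D: 3; H: 6; A: 4; C: 1; E: 6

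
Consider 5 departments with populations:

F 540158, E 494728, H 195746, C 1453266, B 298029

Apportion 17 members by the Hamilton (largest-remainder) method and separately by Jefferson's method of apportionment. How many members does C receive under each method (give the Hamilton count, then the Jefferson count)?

Hamilton: F 3, E 3, H 1, C 8, B 2.
Jefferson: F 3, E 3, H 1, C 9, B 1.
C gets 8 under Hamilton and 9 under Jefferson.

8 and 9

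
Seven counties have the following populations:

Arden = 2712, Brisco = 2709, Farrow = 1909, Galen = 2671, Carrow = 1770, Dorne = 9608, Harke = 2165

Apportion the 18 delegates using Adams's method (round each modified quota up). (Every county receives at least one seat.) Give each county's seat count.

Arden 2, Brisco 2, Farrow 2, Galen 2, Carrow 2, Dorne 6, Harke 2

Standard divisor 23544/18 ≈ 1308; standard quotas: Arden 2.073, Brisco 2.071, Farrow 1.459, Galen 2.042, Carrow 1.353, Dorne 7.346, Harke 1.655.
Rounding up gives 3, 3, 2, 3, 2, 8, 2 = 23 seats, so the divisor must be adjusted.
With modified divisor 1700: modified quotas Arden 1.595, Brisco 1.594, Farrow 1.123, Galen 1.571, Carrow 1.041, Dorne 5.652, Harke 1.274.
Rounding up: Arden 2, Brisco 2, Farrow 2, Galen 2, Carrow 2, Dorne 6, Harke 2 (total 18).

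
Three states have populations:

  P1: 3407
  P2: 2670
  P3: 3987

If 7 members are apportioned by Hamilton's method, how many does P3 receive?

Total 10064; standard divisor 10064/7 ≈ 1437.714.
Standard quotas: P1 2.370, P2 1.857, P3 2.773.
Lower quotas: P1 2, P2 1, P3 2 (sum 5, leaving 2 seats).
Remainders in descending order: P2 0.857, P3 0.773, P1 0.370.
The surplus seats go to P2, P3.
P3 receives 3.

3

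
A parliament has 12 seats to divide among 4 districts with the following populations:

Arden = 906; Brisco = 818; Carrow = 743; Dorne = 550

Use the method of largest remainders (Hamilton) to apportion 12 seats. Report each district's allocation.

Arden 4, Brisco 3, Carrow 3, Dorne 2

Total 3017; standard divisor 3017/12 ≈ 251.417.
Standard quotas: Arden 3.604, Brisco 3.254, Carrow 2.955, Dorne 2.188.
Lower quotas: Arden 3, Brisco 3, Carrow 2, Dorne 2 (sum 10, leaving 2 seats).
Remainders in descending order: Carrow 0.955, Arden 0.604, Brisco 0.254, Dorne 0.188.
The surplus seats go to Carrow, Arden.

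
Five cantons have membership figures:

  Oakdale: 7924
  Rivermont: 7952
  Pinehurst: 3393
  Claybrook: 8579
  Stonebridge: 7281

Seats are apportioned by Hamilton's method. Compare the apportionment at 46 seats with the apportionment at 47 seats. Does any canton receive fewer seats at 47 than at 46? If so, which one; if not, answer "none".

Pinehurst

At 46 seats: Oakdale 10, Rivermont 10, Pinehurst 5, Claybrook 11, Stonebridge 10.
At 47 seats: Oakdale 11, Rivermont 11, Pinehurst 4, Claybrook 11, Stonebridge 10.
Pinehurst drops from 5 to 4.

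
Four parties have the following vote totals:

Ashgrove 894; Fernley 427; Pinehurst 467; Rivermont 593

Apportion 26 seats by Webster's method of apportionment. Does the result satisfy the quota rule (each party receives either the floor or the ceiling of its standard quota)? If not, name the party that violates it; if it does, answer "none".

Standard quotas: Ashgrove 9.762, Fernley 4.663, Pinehurst 5.100, Rivermont 6.475.
Webster allocation: Ashgrove 10, Fernley 5, Pinehurst 5, Rivermont 6.
Every allocation lies between the lower and upper quota.

none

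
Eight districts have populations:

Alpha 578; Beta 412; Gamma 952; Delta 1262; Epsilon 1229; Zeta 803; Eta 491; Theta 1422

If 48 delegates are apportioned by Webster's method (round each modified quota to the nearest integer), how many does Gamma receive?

Standard divisor 7149/48 ≈ 148.938; standard quotas: Alpha 3.881, Beta 2.766, Gamma 6.392, Delta 8.473, Epsilon 8.252, Zeta 5.392, Eta 3.297, Theta 9.548.
Rounding to the nearest integer gives 4, 3, 6, 8, 8, 5, 3, 10 = 47 seats, so the divisor must be adjusted.
With modified divisor 147: modified quotas Alpha 3.932, Beta 2.803, Gamma 6.476, Delta 8.585, Epsilon 8.361, Zeta 5.463, Eta 3.340, Theta 9.673.
Rounding to the nearest integer: Alpha 4, Beta 3, Gamma 6, Delta 9, Epsilon 8, Zeta 5, Eta 3, Theta 10 (total 48).
Gamma receives 6.

6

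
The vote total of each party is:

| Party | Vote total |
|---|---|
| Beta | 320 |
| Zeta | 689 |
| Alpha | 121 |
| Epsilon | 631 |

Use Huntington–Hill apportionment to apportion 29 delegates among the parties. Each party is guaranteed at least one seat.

Beta: 5; Zeta: 11; Alpha: 2; Epsilon: 11

With divisor 60: modified quotas Beta 5.333, Zeta 11.483, Alpha 2.017, Epsilon 10.517.
Geometric-mean thresholds: Beta √(5·6)=5.477, Zeta √(11·12)=11.489, Alpha √(2·3)=2.449, Epsilon √(10·11)=10.488.
Each quota rounded against its threshold gives Beta 5, Zeta 11, Alpha 2, Epsilon 11 (total 29).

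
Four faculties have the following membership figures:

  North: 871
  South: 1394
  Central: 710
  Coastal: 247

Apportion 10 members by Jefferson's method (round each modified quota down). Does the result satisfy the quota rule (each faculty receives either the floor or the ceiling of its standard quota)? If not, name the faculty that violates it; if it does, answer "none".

Standard quotas: North 2.703, South 4.327, Central 2.204, Coastal 0.767.
Jefferson allocation: North 3, South 5, Central 2, Coastal 0.
Every allocation lies between the lower and upper quota.

none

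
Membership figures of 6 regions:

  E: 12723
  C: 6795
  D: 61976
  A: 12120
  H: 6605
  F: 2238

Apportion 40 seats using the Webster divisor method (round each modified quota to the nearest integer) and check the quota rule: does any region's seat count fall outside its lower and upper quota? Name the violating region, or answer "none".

Standard quotas: E 4.967, C 2.653, D 24.196, A 4.732, H 2.579, F 0.874.
Webster allocation: E 5, C 3, D 23, A 5, H 3, F 1.
D has quota 24.196 (lower 24, upper 25) but receives 23 — outside the quota interval.

D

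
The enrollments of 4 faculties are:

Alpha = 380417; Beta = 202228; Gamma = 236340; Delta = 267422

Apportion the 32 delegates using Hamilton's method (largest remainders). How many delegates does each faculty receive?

Standard divisor: 1086407 ÷ 32 ≈ 33950.219.
Standard quotas: Alpha 11.2051, Beta 5.9566, Gamma 6.9614, Delta 7.8769.
Lower quotas: Alpha 11, Beta 5, Gamma 6, Delta 7 (sum 29, leaving 3 seats).
Remainders in descending order: Gamma 0.9614, Beta 0.9566, Delta 0.8769, Alpha 0.2051.
Largest remainders: Gamma, Beta, Delta receive the extra seats.

Alpha 11, Beta 6, Gamma 7, Delta 8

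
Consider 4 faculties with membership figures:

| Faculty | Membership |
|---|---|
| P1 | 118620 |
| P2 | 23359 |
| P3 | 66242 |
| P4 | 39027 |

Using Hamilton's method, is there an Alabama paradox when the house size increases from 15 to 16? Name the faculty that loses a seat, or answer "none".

P2

At 15 seats: P1 7, P2 2, P3 4, P4 2.
At 16 seats: P1 8, P2 1, P3 4, P4 3.
P2 drops from 2 to 1.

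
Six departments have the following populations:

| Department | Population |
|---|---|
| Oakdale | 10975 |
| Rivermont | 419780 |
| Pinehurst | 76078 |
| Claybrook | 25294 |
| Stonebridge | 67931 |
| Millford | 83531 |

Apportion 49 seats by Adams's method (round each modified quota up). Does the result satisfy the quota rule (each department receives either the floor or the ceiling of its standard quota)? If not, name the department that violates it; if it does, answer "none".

Standard quotas: Oakdale 0.787, Rivermont 30.090, Pinehurst 5.453, Claybrook 1.813, Stonebridge 4.869, Millford 5.988.
Adams allocation: Oakdale 1, Rivermont 29, Pinehurst 6, Claybrook 2, Stonebridge 5, Millford 6.
Rivermont has quota 30.090 (lower 30, upper 31) but receives 29 — outside the quota interval.

Rivermont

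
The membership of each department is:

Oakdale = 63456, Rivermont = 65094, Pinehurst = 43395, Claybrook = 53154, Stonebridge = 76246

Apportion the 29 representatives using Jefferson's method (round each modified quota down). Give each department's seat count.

Oakdale 6; Rivermont 6; Pinehurst 4; Claybrook 5; Stonebridge 8

Standard divisor 301345/29 ≈ 10391.207; standard quotas: Oakdale 6.107, Rivermont 6.264, Pinehurst 4.176, Claybrook 5.115, Stonebridge 7.338.
Rounding down gives 6, 6, 4, 5, 7 = 28 seats, so the divisor must be adjusted.
With modified divisor 9400: modified quotas Oakdale 6.751, Rivermont 6.925, Pinehurst 4.616, Claybrook 5.655, Stonebridge 8.111.
Rounding down: Oakdale 6, Rivermont 6, Pinehurst 4, Claybrook 5, Stonebridge 8 (total 29).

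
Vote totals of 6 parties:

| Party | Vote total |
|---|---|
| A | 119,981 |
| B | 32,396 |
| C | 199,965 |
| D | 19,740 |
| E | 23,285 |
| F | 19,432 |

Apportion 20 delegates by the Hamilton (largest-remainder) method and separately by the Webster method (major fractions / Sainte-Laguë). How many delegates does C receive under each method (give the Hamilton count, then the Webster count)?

Hamilton: A 6, B 1, C 10, D 1, E 1, F 1.
Webster: A 6, B 2, C 9, D 1, E 1, F 1.
C gets 10 under Hamilton and 9 under Webster.

10 and 9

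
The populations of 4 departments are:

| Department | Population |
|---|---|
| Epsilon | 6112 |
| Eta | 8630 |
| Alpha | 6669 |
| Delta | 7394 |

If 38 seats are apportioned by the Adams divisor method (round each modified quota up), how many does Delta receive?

Standard divisor 28805/38 ≈ 758.026; standard quotas: Epsilon 8.063, Eta 11.385, Alpha 8.798, Delta 9.754.
Rounding up gives 9, 12, 9, 10 = 40 seats, so the divisor must be adjusted.
With modified divisor 800: modified quotas Epsilon 7.640, Eta 10.787, Alpha 8.336, Delta 9.242.
Rounding up: Epsilon 8, Eta 11, Alpha 9, Delta 10 (total 38).
Delta receives 10.

10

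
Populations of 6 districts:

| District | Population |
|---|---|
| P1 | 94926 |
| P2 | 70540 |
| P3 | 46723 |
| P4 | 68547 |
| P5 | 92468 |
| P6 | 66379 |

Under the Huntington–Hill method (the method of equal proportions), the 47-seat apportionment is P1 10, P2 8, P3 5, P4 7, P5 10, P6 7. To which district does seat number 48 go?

P4

Priority for the next seat is population ÷ (√(s·(s+1))).
Priorities: P1 9050.839, P2 8313.219, P3 8530.414, P4 9159.978, P5 8816.478, P6 8870.267.
Highest priority: P4.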